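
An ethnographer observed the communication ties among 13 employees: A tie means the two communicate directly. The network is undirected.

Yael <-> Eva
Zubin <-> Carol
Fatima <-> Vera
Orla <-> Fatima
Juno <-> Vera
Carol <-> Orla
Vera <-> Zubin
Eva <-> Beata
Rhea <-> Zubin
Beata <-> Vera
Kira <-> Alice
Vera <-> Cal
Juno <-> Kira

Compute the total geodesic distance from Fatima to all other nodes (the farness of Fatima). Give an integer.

29

Distances from Fatima: Alice:4, Beata:2, Cal:2, Carol:2, Eva:3, Juno:2, Kira:3, Orla:1, Rhea:3, Vera:1, Yael:4, Zubin:2.
Sum = 4 + 2 + 2 + 2 + 3 + 2 + 3 + 1 + 3 + 1 + 4 + 2 = 29.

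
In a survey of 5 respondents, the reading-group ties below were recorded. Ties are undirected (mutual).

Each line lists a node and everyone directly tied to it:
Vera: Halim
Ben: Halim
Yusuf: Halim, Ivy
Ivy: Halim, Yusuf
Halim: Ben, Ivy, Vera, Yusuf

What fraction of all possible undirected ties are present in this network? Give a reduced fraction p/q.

1/2

There are 5 edges and 5 nodes, so the maximum possible is C(5,2) = 10.
Density = 5/10 = 1/2.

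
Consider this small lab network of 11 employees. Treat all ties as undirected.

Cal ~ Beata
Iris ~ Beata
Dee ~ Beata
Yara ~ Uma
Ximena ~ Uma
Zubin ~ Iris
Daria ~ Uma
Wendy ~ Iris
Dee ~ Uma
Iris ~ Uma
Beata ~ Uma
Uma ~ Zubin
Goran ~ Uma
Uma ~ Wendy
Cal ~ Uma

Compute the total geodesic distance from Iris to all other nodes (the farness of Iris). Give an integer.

16

Distances from Iris: Beata:1, Cal:2, Daria:2, Dee:2, Goran:2, Uma:1, Wendy:1, Ximena:2, Yara:2, Zubin:1.
Sum = 1 + 2 + 2 + 2 + 2 + 1 + 1 + 2 + 2 + 1 = 16.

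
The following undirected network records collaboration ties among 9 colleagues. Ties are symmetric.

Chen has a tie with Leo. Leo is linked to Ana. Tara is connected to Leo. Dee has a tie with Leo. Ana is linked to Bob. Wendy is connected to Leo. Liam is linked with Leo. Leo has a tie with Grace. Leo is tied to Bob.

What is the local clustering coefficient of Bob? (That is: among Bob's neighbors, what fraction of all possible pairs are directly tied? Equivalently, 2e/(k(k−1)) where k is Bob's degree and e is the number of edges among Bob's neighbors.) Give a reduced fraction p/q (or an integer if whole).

1

Bob's neighbors: Ana and Leo (k = 2).
Possible neighbor pairs: C(2,2) = 1. Edges among them: Ana–Leo → e = 1.
Clustering(Bob) = 1/1.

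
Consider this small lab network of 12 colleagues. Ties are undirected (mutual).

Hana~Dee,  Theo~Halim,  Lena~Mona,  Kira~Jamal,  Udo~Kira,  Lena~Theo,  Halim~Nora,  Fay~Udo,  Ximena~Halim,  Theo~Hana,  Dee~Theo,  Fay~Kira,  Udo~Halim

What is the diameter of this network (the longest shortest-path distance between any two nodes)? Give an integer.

Eccentricity of each node (its greatest distance to any other): Dee:5, Fay:5, Halim:3, Hana:5, Jamal:6, Kira:5, Lena:5, Mona:6, Nora:4, Theo:4, Udo:4, Ximena:4.
The maximum eccentricity is 6, realized for instance by the pair Mona–Jamal via Mona – Lena – Theo – Halim – Udo – Kira – Jamal. So the diameter is 6.

6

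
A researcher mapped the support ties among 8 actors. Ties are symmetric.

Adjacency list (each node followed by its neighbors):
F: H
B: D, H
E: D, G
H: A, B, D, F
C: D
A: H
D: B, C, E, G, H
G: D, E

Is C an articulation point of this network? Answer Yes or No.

Even without C, every remaining node can still reach every other (the residual graph is connected), so C is not a cut vertex.

No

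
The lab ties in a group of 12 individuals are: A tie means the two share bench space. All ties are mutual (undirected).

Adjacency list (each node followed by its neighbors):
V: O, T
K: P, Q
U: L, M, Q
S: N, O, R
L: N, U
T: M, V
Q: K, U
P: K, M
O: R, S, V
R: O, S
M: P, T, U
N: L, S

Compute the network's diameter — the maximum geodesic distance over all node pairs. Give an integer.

Eccentricity of each node (its greatest distance to any other): K:6, L:4, M:4, N:4, O:5, P:5, Q:5, R:6, S:5, T:4, U:4, V:4.
The maximum eccentricity is 6, realized for instance by the pair K–R via K – P – M – T – V – O – R. So the diameter is 6.

6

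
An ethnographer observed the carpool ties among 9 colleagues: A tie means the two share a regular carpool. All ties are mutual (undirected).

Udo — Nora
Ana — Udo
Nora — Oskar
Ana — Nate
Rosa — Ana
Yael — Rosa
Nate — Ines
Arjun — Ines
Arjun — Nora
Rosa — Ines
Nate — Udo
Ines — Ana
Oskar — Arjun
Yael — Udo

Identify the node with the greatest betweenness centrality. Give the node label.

Udo

Unnormalized betweenness of each node: Ana:11/6, Arjun:13/3, Ines:19/3, Nate:1/2, Nora:9/2, Oskar:0, Rosa:2, Udo:23/3, Yael:5/6.
Udo has the largest value, 23/3, making it the main broker — the node through which the most shortest paths run.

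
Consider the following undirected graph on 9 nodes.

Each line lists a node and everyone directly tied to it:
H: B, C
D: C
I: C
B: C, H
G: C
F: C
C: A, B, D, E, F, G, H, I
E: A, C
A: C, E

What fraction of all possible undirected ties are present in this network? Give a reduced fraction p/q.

There are 10 edges and 9 nodes, so the maximum possible is C(9,2) = 36.
Density = 10/36 = 5/18.

5/18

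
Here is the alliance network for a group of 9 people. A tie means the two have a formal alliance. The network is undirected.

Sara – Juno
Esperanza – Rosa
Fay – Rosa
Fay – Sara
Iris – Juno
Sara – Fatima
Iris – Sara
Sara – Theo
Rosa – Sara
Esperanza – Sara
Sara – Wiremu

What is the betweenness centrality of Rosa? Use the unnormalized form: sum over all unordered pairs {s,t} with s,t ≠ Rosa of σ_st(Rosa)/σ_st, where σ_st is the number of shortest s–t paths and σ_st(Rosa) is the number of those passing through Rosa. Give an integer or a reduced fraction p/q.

1/2

Pairs whose geodesics pass through Rosa — Esperanza–Fay: 1/2.
All other pairs contribute 0.
Summing the contributions gives betweenness(Rosa) = 1/2.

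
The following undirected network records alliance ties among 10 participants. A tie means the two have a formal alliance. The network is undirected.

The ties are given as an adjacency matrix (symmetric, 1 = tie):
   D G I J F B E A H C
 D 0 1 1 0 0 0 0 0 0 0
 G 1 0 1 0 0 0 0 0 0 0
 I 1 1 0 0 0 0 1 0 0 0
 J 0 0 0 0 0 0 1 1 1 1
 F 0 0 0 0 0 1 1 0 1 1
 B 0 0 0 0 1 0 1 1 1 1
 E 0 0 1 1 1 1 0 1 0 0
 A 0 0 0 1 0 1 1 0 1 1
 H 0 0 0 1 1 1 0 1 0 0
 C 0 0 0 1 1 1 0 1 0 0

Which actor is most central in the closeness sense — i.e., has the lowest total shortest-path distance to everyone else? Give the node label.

E

Farness (sum of distances to all others) for each node — A:15, B:15, C:19, D:24, E:13, F:16, G:24, H:19, I:17, J:16.
The smallest farness is 13, for E, so E has the highest closeness.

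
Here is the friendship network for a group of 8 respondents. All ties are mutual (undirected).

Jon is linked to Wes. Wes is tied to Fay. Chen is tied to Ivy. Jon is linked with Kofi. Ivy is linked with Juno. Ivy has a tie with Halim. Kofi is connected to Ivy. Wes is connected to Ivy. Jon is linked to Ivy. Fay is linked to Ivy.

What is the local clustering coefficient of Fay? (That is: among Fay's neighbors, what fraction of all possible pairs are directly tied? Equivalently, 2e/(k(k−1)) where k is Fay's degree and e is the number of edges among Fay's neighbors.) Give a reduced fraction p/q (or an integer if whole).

1

Fay's neighbors: Ivy and Wes (k = 2).
Possible neighbor pairs: C(2,2) = 1. Edges among them: Ivy–Wes → e = 1.
Clustering(Fay) = 1/1.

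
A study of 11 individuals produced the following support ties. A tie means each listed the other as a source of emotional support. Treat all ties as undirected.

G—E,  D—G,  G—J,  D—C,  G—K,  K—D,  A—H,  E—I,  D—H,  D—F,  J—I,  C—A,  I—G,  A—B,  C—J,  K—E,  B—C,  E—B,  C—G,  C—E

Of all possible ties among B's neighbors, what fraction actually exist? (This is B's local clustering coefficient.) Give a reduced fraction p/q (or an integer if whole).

2/3

B's neighbors: A, C, and E (k = 3).
Possible neighbor pairs: C(3,2) = 3. Edges among them: A–C, C–E → e = 2.
Clustering(B) = 2/3.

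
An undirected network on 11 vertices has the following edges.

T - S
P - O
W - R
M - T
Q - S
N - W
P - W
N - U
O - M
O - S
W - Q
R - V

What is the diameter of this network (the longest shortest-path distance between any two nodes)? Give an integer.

Eccentricity of each node (its greatest distance to any other): M:5, N:4, O:4, P:3, Q:3, R:4, S:4, T:5, U:5, V:5, W:3.
The maximum eccentricity is 5, realized for instance by the pair M–U via M – O – P – W – N – U. So the diameter is 5.

5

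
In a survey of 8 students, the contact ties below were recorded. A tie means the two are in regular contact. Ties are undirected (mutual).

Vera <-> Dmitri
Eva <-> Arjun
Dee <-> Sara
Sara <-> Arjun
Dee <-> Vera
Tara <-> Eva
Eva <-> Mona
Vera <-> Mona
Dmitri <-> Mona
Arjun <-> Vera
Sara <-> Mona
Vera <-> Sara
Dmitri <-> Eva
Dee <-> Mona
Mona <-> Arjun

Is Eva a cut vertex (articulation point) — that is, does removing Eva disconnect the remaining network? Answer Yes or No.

Removing Eva leaves {Arjun, Dee, Dmitri, Mona, Sara, and Vera} with no path to {Tara}, so the network splits into 2 components. Eva is a cut vertex.

Yes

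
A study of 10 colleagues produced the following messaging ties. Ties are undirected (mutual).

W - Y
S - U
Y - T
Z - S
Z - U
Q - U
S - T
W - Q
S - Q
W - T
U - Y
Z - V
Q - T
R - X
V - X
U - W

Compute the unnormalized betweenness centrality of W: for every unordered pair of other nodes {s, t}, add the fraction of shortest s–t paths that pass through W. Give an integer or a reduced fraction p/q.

7/12

Pairs whose geodesics pass through W — Q–Y: 1/3; U–T: 1/4.
All other pairs contribute 0.
Summing the contributions gives betweenness(W) = 7/12.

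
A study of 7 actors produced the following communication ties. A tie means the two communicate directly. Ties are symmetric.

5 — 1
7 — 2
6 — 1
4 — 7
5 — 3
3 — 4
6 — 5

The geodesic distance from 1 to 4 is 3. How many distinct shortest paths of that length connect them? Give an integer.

1

The shortest distance is 3, and the only length-3 path is 1–5–3–4. So there is exactly 1 shortest path.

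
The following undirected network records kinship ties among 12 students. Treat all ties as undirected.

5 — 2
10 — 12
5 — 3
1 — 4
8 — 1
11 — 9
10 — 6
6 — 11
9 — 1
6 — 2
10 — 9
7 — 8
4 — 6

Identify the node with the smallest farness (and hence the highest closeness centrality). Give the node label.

6

Farness (sum of distances to all others) for each node — 1:26, 2:28, 3:46, 4:25, 5:36, 6:22, 7:44, 8:34, 9:26, 10:25, 11:27, 12:35.
The smallest farness is 22, for 6, so 6 has the highest closeness.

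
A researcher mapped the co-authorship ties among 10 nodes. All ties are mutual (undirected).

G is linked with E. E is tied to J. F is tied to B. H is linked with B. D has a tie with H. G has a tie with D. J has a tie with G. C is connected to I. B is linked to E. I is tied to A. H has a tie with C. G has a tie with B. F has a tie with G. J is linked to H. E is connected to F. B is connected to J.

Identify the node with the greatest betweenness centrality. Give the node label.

Unnormalized betweenness of each node: A:0, B:23/3, C:14, D:4/3, E:1/3, F:0, G:10/3, H:19, I:8, J:10/3.
H has the largest value, 19, making it the main broker — the node through which the most shortest paths run.

H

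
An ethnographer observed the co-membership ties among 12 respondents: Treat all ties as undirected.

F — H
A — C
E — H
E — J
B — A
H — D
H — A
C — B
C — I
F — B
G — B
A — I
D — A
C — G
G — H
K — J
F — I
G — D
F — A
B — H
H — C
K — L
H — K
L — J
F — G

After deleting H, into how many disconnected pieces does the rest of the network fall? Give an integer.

Without H, the remaining ties split the others into: {E, J, K, L}; {A, B, C, D, F, G, I}.
That's 2 separate components.

2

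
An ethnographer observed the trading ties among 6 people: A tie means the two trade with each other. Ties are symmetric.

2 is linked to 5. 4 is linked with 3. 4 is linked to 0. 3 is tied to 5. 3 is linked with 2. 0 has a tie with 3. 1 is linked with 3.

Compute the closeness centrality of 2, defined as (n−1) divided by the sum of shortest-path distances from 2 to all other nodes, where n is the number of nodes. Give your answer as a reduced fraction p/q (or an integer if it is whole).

5/8

Distances from 2: 0:2, 1:2, 3:1, 4:2, 5:1. Sum = 8.
n = 6, so closeness = 5/8.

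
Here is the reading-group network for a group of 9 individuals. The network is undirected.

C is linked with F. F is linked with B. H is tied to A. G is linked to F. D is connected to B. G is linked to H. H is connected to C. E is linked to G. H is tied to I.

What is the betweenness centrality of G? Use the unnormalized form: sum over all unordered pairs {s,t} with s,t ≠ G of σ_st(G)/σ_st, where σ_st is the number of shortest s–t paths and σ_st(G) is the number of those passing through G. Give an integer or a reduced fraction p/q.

23/2

Pairs whose geodesics pass through G — I–D: 1/2; I–B: 1/2; I–E: 1; I–F: 1/2; D–E: 1; D–H: 1/2; D–A: 1/2; C–E: 2/2; B–E: 1; B–H: 1/2; B–A: 1/2; E–H: 1; E–A: 1; E–F: 1 … (+2 more pairs).
All other pairs contribute 0.
Summing the contributions gives betweenness(G) = 23/2.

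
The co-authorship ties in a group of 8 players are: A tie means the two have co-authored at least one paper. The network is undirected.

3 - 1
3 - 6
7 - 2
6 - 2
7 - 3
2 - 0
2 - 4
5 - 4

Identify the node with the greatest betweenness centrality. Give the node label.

Unnormalized betweenness of each node: 0:0, 1:0, 2:29/2, 3:13/2, 4:6, 5:0, 6:4, 7:4.
2 has the largest value, 29/2, making it the main broker — the node through which the most shortest paths run.

2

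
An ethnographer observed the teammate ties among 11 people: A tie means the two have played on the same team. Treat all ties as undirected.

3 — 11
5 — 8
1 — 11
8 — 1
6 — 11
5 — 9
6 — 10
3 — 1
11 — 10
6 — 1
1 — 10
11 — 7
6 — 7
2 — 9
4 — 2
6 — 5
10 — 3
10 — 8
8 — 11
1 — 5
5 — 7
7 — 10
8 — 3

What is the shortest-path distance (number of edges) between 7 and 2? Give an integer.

One shortest route is 7 – 5 – 9 – 2, which uses 3 edges, and at distance 2 from 7 we only reach {1, 3, 8, 9}, which does not include 2. So d(7,2) = 3.

3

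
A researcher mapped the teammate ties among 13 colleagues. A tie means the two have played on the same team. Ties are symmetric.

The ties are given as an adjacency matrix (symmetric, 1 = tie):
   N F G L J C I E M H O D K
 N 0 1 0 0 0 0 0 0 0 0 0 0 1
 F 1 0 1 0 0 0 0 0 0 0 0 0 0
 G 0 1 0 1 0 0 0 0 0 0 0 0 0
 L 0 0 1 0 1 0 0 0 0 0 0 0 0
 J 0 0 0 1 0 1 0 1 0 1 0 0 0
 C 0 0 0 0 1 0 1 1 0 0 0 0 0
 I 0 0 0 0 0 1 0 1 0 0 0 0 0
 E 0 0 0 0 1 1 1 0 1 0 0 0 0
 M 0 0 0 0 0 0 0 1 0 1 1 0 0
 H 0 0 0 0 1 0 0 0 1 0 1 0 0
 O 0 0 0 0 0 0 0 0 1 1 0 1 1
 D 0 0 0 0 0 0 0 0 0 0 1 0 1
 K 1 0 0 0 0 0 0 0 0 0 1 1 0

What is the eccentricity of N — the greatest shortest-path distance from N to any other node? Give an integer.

5

Distances from N: C:5, D:2, E:4, F:1, G:2, H:3, I:5, J:4, K:1, L:3, M:3, O:2.
The largest is 5 (to C and I), so the eccentricity of N is 5.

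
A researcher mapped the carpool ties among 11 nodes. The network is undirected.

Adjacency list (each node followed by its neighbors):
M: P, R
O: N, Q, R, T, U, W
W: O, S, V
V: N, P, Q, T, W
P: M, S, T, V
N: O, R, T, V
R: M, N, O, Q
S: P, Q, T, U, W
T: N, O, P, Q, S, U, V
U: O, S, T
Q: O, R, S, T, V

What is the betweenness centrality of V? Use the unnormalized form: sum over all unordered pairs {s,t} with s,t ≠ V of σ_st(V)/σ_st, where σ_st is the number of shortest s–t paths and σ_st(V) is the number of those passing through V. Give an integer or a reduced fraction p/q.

37/12

Pairs whose geodesics pass through V — M–W: 1/3; W–N: 1/2; W–Q: 1/3; W–P: 1/2; W–T: 1/3; N–Q: 1/4; N–P: 1/2; Q–P: 1/3.
All other pairs contribute 0.
Summing the contributions gives betweenness(V) = 37/12.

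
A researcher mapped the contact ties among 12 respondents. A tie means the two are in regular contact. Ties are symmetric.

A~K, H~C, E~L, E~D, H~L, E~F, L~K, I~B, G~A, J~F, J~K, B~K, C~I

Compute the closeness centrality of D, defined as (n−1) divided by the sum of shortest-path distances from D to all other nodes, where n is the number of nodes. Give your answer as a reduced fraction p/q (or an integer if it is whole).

11/36

Distances from D: A:4, B:4, C:4, E:1, F:2, G:5, H:3, I:5, J:3, K:3, L:2. Sum = 36.
n = 12, so closeness = 11/36.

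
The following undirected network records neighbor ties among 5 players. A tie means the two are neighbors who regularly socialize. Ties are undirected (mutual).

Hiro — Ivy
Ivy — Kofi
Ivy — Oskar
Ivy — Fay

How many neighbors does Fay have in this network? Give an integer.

1

Fay is directly tied to Ivy. That is 1 neighbor, so the degree of Fay is 1.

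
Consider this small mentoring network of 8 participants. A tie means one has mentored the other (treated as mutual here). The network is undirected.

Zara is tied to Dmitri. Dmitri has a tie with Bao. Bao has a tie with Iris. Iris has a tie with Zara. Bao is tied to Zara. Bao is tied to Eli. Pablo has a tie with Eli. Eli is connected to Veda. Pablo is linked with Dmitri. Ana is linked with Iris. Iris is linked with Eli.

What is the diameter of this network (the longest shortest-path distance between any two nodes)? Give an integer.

3

Eccentricity of each node (its greatest distance to any other): Ana:3, Bao:2, Dmitri:3, Eli:2, Iris:2, Pablo:3, Veda:3, Zara:3.
The maximum eccentricity is 3, realized for instance by the pair Veda–Ana via Veda – Eli – Iris – Ana. So the diameter is 3.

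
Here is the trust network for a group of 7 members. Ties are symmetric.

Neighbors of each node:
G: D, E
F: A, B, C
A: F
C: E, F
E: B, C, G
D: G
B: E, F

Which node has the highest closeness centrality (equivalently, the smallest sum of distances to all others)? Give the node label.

E

Farness (sum of distances to all others) for each node — A:17, B:11, C:11, D:18, E:10, F:12, G:13.
The smallest farness is 10, for E, so E has the highest closeness.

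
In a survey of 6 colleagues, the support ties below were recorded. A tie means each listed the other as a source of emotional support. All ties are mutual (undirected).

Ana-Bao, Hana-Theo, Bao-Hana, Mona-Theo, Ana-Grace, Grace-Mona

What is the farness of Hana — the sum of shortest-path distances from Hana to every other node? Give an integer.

Distances from Hana: Ana:2, Bao:1, Grace:3, Mona:2, Theo:1.
Sum = 2 + 1 + 3 + 2 + 1 = 9.

9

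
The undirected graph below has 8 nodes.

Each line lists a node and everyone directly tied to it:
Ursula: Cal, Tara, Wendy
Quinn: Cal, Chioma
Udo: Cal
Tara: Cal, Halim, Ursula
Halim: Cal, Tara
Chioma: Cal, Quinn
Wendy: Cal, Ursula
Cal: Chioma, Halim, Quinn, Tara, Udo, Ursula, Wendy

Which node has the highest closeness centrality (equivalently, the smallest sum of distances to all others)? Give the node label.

Cal

Farness (sum of distances to all others) for each node — Cal:7, Chioma:12, Halim:12, Quinn:12, Tara:11, Udo:13, Ursula:11, Wendy:12.
The smallest farness is 7, for Cal, so Cal has the highest closeness.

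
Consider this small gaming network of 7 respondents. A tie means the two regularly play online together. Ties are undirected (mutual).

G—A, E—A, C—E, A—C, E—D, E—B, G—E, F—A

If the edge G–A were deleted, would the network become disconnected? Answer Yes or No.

Even without that edge, G still reaches A via G – E – A, so the network stays connected. Not a bridge.

No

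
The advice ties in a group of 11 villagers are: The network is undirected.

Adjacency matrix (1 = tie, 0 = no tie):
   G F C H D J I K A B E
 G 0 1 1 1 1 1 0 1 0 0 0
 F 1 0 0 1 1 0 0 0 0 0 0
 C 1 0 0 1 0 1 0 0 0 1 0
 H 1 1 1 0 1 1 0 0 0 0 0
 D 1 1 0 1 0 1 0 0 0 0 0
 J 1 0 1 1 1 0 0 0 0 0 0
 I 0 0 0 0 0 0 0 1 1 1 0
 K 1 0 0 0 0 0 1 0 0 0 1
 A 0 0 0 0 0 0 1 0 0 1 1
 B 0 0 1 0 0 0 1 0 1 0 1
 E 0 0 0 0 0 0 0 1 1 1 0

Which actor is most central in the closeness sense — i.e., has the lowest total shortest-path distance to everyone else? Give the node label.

G

Farness (sum of distances to all others) for each node — A:24, B:18, C:16, D:21, E:21, F:22, G:15, H:18, I:21, J:19, K:17.
The smallest farness is 15, for G, so G has the highest closeness.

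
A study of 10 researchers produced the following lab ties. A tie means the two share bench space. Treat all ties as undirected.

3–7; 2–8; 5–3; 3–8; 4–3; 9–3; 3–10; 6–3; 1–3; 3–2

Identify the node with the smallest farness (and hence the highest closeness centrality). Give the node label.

3

Farness (sum of distances to all others) for each node — 1:17, 2:16, 3:9, 4:17, 5:17, 6:17, 7:17, 8:16, 9:17, 10:17.
The smallest farness is 9, for 3, so 3 has the highest closeness.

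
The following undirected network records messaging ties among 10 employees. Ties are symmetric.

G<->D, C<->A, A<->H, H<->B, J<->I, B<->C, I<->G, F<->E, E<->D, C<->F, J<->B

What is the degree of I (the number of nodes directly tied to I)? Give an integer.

I is directly tied to G and J. That is 2 neighbors, so the degree of I is 2.

2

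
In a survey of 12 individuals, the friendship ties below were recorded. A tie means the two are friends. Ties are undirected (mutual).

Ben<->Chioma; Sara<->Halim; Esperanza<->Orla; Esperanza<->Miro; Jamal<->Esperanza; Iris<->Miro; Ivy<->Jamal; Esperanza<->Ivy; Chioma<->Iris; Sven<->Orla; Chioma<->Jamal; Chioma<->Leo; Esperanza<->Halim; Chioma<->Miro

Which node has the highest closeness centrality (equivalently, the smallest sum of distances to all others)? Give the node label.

Esperanza

Farness (sum of distances to all others) for each node — Ben:33, Chioma:23, Esperanza:19, Halim:27, Iris:27, Ivy:25, Jamal:21, Leo:33, Miro:21, Orla:27, Sara:37, Sven:37.
The smallest farness is 19, for Esperanza, so Esperanza has the highest closeness.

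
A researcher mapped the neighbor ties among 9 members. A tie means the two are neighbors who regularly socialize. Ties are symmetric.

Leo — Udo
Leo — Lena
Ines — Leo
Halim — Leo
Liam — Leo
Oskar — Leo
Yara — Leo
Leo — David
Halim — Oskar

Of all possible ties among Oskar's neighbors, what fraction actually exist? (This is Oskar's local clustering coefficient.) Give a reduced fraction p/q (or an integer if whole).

1

Oskar's neighbors: Halim and Leo (k = 2).
Possible neighbor pairs: C(2,2) = 1. Edges among them: Halim–Leo → e = 1.
Clustering(Oskar) = 1/1.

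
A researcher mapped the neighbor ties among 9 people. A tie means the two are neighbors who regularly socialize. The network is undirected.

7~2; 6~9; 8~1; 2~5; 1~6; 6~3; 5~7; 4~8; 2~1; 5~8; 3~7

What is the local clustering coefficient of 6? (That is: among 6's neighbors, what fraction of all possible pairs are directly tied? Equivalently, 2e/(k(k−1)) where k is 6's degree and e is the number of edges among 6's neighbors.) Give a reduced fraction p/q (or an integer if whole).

0

6's neighbors: 1, 3, and 9 (k = 3).
Possible neighbor pairs: C(3,2) = 3. Edges among them: none → e = 0.
Clustering(6) = 0/3 = 0.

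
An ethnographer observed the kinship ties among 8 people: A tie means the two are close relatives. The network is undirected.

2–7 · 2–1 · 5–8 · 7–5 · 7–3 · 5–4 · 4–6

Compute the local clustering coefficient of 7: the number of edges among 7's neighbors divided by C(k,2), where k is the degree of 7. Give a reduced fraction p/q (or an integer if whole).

0

7's neighbors: 2, 3, and 5 (k = 3).
Possible neighbor pairs: C(3,2) = 3. Edges among them: none → e = 0.
Clustering(7) = 0/3 = 0.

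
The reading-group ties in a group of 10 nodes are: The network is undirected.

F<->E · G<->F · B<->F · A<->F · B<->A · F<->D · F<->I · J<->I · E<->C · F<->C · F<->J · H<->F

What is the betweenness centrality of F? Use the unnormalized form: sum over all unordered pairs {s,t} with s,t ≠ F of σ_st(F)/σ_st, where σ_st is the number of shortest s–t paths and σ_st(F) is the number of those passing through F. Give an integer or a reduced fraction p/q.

33

Pairs whose geodesics pass through F — B–J: 1; B–C: 1; B–E: 1; B–D: 1; B–H: 1; B–I: 1; B–G: 1; J–A: 1; J–C: 1; J–E: 1; J–D: 1; J–H: 1; J–G: 1; A–C: 1 … (+19 more pairs).
All other pairs contribute 0.
Summing the contributions gives betweenness(F) = 33.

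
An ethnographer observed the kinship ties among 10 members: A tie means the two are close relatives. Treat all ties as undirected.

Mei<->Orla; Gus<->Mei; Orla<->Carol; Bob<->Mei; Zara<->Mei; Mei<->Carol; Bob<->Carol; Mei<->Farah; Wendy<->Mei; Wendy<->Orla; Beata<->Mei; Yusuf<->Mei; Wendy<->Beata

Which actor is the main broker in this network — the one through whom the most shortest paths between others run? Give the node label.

Unnormalized betweenness of each node: Beata:0, Bob:0, Carol:1/2, Farah:0, Gus:0, Mei:61/2, Orla:1/2, Wendy:1/2, Yusuf:0, Zara:0.
Mei has the largest value, 61/2, making it the main broker — the node through which the most shortest paths run.

Mei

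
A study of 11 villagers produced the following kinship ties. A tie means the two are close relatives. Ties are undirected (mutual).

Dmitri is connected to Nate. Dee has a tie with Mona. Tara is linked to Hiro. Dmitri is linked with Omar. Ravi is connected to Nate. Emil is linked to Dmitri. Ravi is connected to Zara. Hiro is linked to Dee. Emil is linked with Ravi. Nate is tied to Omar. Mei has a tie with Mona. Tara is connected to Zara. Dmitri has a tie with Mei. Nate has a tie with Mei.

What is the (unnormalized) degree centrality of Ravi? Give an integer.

Ravi is directly tied to Emil, Nate, and Zara. That is 3 neighbors, so the degree of Ravi is 3.

3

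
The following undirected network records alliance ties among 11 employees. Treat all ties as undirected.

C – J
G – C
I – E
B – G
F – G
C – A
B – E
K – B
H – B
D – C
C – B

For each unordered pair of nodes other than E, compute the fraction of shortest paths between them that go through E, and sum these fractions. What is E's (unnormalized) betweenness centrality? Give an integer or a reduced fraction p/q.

9

Pairs whose geodesics pass through E — C–I: 1; H–I: 1; F–I: 1; B–I: 1; I–K: 1; I–A: 1; I–G: 1; I–J: 1; I–D: 1.
All other pairs contribute 0.
Summing the contributions gives betweenness(E) = 9.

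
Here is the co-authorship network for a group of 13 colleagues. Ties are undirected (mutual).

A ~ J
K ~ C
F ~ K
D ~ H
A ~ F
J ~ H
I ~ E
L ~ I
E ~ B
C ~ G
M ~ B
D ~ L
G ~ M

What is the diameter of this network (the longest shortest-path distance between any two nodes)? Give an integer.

6

Eccentricity of each node (its greatest distance to any other): A:6, B:6, C:6, D:6, E:6, F:6, G:6, H:6, I:6, J:6, K:6, L:6, M:6.
The maximum eccentricity is 6, realized for instance by the pair H–M via H – D – L – I – E – B – M. So the diameter is 6.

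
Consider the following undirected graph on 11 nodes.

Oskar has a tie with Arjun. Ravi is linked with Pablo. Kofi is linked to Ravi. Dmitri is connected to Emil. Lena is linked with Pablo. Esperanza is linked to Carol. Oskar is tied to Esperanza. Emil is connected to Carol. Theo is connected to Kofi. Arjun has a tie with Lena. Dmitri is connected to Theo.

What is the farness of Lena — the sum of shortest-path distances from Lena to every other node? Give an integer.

Distances from Lena: Arjun:1, Carol:4, Dmitri:5, Emil:5, Esperanza:3, Kofi:3, Oskar:2, Pablo:1, Ravi:2, Theo:4.
Sum = 1 + 4 + 5 + 5 + 3 + 3 + 2 + 1 + 2 + 4 = 30.

30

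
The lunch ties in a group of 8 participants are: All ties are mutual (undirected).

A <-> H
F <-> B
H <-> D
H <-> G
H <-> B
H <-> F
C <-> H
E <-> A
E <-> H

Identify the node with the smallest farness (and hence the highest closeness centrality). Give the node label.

Farness (sum of distances to all others) for each node — A:12, B:12, C:13, D:13, E:12, F:12, G:13, H:7.
The smallest farness is 7, for H, so H has the highest closeness.

H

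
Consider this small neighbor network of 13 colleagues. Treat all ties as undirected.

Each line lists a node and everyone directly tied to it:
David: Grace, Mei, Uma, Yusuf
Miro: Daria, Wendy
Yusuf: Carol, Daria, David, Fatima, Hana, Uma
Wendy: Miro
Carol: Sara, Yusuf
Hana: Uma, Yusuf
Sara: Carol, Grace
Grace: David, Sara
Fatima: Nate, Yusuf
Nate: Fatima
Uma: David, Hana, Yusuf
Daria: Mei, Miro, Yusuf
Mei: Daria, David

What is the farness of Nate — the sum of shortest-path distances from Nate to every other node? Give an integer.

39

Distances from Nate: Carol:3, Daria:3, David:3, Fatima:1, Grace:4, Hana:3, Mei:4, Miro:4, Sara:4, Uma:3, Wendy:5, Yusuf:2.
Sum = 3 + 3 + 3 + 1 + 4 + 3 + 4 + 4 + 4 + 3 + 5 + 2 = 39.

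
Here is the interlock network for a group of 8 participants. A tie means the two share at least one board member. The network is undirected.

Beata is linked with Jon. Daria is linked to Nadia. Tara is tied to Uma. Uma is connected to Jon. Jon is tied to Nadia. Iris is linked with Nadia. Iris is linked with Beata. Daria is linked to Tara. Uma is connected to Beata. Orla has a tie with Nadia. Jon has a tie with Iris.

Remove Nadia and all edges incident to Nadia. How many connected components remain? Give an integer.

2

Without Nadia, the remaining ties split the others into: {Beata, Daria, Iris, Jon, Tara, Uma}; {Orla}.
That's 2 separate components.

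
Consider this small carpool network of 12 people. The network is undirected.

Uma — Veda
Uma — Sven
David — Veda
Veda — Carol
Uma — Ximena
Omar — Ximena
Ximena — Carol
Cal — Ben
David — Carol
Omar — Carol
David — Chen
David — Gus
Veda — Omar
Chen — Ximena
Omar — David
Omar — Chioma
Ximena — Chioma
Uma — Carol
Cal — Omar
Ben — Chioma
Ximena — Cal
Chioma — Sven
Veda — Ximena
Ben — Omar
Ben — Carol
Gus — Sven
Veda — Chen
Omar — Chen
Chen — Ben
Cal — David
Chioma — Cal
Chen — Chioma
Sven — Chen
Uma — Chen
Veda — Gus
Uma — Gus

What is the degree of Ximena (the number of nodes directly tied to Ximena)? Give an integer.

7

Ximena is directly tied to Cal, Carol, Chen, Chioma, Omar, Uma, and Veda. That is 7 neighbors, so the degree of Ximena is 7.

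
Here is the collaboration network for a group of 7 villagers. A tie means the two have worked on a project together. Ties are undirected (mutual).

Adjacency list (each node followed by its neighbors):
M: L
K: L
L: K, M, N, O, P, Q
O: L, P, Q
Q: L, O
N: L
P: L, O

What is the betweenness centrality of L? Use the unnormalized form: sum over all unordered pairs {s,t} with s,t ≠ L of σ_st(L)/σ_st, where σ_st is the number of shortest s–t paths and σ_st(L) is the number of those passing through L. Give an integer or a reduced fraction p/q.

Pairs whose geodesics pass through L — K–M: 1; K–Q: 1; K–P: 1; K–O: 1; K–N: 1; M–Q: 1; M–P: 1; M–O: 1; M–N: 1; Q–P: 1/2; Q–N: 1; P–N: 1; O–N: 1.
All other pairs contribute 0.
Summing the contributions gives betweenness(L) = 25/2.

25/2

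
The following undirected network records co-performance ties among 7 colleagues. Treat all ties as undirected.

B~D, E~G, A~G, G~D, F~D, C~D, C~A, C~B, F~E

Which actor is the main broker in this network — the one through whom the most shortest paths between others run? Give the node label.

D

Unnormalized betweenness of each node: A:5/6, B:0, C:11/6, D:19/3, E:5/6, F:4/3, G:23/6.
D has the largest value, 19/3, making it the main broker — the node through which the most shortest paths run.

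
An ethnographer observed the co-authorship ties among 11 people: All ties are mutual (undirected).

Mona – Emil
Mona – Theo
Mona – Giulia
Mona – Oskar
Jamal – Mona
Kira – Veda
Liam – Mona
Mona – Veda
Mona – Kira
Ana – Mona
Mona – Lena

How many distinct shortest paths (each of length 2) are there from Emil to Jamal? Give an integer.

1

The shortest distance is 2, and the only length-2 path is Emil–Mona–Jamal. So there is exactly 1 shortest path.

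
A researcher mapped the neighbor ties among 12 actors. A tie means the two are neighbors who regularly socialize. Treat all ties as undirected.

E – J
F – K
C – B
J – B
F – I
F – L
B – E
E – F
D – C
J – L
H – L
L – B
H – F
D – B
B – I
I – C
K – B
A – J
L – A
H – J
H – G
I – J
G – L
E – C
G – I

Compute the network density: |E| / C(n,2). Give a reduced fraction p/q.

25/66

There are 25 edges and 12 nodes, so the maximum possible is C(12,2) = 66.
Density = 25/66.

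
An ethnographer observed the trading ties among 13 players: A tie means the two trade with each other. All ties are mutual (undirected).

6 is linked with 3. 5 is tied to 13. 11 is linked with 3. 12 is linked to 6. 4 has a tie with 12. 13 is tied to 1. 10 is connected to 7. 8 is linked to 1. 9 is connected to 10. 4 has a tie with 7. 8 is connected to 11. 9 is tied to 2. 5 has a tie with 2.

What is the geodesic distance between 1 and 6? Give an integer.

One shortest route is 1 – 8 – 11 – 3 – 6, which uses 4 edges, and at distance 3 from 1 we only reach {2, 3}, which does not include 6. So d(1,6) = 4.

4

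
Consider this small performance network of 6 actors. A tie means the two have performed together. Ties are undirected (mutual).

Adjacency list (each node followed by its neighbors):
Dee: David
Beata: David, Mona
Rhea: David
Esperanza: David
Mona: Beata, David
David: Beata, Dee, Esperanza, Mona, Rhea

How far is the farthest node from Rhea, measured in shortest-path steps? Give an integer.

2

Distances from Rhea: Beata:2, David:1, Dee:2, Esperanza:2, Mona:2.
The largest is 2 (to Esperanza, Beata, Dee, and Mona), so the eccentricity of Rhea is 2.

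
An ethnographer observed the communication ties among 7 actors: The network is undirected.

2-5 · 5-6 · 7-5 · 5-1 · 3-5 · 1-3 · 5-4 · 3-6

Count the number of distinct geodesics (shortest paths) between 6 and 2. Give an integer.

1

The shortest distance is 2, and the only length-2 path is 6–5–2. So there is exactly 1 shortest path.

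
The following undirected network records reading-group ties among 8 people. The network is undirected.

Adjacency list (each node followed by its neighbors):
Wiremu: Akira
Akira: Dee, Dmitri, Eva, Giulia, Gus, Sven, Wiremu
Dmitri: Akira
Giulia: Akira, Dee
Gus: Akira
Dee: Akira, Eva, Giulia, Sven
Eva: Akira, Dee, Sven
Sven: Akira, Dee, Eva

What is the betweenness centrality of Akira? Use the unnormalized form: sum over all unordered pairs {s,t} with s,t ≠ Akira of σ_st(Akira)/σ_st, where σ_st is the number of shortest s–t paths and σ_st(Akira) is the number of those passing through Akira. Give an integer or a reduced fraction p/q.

Pairs whose geodesics pass through Akira — Dmitri–Giulia: 1; Dmitri–Eva: 1; Dmitri–Sven: 1; Dmitri–Dee: 1; Dmitri–Wiremu: 1; Dmitri–Gus: 1; Giulia–Eva: 1/2; Giulia–Sven: 1/2; Giulia–Wiremu: 1; Giulia–Gus: 1; Eva–Wiremu: 1; Eva–Gus: 1; Sven–Wiremu: 1; Sven–Gus: 1 … (+3 more pairs).
All other pairs contribute 0.
Summing the contributions gives betweenness(Akira) = 16.

16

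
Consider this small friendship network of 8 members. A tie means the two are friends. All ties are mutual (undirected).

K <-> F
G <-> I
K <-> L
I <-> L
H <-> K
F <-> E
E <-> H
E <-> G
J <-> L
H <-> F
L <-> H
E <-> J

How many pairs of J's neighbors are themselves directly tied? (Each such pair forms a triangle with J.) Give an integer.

0

J's neighbors are E and L, but none of them are tied to each other, so no triangle contains J.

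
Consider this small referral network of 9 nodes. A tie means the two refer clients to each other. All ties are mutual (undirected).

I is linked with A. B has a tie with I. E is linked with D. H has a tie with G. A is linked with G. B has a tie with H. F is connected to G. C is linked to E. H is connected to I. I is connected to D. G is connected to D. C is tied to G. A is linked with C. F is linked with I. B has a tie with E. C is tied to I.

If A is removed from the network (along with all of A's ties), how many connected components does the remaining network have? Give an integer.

A's neighbors (C, G, and I) remain reachable from one another through other ties, so the rest of the network stays in one piece.

1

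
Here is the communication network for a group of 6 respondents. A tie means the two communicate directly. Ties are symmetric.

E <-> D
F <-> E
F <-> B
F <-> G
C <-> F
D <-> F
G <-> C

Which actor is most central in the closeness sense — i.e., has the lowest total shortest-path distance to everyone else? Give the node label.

F

Farness (sum of distances to all others) for each node — B:9, C:8, D:8, E:8, F:5, G:8.
The smallest farness is 5, for F, so F has the highest closeness.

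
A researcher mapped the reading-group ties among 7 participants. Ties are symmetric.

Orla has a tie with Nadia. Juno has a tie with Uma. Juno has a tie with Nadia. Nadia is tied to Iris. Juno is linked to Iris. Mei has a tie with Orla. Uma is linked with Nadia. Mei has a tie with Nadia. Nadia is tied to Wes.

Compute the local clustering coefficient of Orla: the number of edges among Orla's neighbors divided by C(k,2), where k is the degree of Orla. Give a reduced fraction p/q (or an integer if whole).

1

Orla's neighbors: Mei and Nadia (k = 2).
Possible neighbor pairs: C(2,2) = 1. Edges among them: Mei–Nadia → e = 1.
Clustering(Orla) = 1/1.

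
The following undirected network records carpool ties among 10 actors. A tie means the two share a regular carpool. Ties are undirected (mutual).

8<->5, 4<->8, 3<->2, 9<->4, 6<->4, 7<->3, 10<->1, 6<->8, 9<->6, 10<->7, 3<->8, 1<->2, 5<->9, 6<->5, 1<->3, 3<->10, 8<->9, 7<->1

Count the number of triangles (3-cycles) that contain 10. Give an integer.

3

10's neighbors: 1, 3, and 7.
Neighbor pairs that are themselves tied: 10–1–3; 10–1–7; 10–3–7. Each forms one triangle with 10, for 3 in total.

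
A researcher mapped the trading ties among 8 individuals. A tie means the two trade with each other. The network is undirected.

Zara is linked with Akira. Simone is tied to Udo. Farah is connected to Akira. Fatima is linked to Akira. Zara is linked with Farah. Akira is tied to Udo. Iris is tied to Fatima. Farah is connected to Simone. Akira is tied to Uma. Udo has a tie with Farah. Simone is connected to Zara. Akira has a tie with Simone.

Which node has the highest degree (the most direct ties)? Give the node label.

Degrees — Akira:6, Farah:4, Fatima:2, Iris:1, Simone:4, Udo:3, Uma:1, Zara:3.
The maximum is 6, attained only by Akira.

Akira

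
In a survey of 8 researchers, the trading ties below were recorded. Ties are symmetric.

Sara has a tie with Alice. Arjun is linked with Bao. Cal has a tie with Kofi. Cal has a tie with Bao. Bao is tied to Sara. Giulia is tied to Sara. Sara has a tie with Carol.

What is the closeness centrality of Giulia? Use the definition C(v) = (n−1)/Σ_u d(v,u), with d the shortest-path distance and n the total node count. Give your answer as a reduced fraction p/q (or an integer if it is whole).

Distances from Giulia: Alice:2, Arjun:3, Bao:2, Cal:3, Carol:2, Kofi:4, Sara:1. Sum = 17.
n = 8, so closeness = 7/17.

7/17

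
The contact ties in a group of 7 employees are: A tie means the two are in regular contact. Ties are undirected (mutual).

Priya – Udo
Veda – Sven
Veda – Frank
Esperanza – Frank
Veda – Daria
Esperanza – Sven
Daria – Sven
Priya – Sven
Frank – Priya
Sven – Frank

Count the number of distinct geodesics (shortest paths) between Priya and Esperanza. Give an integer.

The shortest distance is 2. The length-2 paths are: Priya–Frank–Esperanza; Priya–Sven–Esperanza.
That gives 2 distinct shortest paths.

2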